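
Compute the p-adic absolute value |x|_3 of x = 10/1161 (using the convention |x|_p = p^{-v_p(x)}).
|10/1161|_3 = 27

Step 1 — compute v_3(x) by factoring powers of 3 out of the numerator and denominator: v_3(10/1161) = -3. Step 2 — apply |x|_p = p^{-v_p(x)} = 3^{3} = 27.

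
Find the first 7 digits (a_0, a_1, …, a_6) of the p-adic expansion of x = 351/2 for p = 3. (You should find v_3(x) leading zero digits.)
(a_0, …, a_6) = (0, 0, 0, 2, 0, 2, 1)

v_3(351/2) = 3, so a_0 = ... = a_2 = 0. Factor out: x = 3^3 · u with u = 13/2 a unit in ℤ_3. Expand u iteratively via a_{v+i} = u_i mod 3, u_{i+1} = (u_i − a_{v+i})/3:
  u_0 = 13/2;  a_3 = 2;  u_1 = (u_0 − 2)/3 = 3/2
  u_1 = 3/2;  a_4 = 0;  u_2 = (u_1 − 0)/3 = 1/2
  u_2 = 1/2;  a_5 = 2;  u_3 = (u_2 − 2)/3 = -1/2
  u_3 = -1/2;  a_6 = 1;  u_4 = (u_3 − 1)/3 = -1/2
Digits: (0, 0, 0, 2, 0, 2, 1).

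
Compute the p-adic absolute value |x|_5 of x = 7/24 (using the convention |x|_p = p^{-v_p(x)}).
|7/24|_5 = 1

Step 1 — compute v_5(x) by factoring powers of 5 out of the numerator and denominator: v_5(7/24) = 0. Step 2 — apply |x|_p = p^{-v_p(x)} = 5^{0} = 1.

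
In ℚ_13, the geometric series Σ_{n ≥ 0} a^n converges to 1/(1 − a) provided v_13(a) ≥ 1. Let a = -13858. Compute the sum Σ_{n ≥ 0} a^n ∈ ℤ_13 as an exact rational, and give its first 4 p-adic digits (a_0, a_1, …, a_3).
Σ a^n = 1/(1 − a) = 1/13859;  first 4 digits = (1, 0, 9, 6)

v_13(a) = 2 ≥ 1, so the series converges in ℤ_13 to 1/(1 − a) = 1/(1 − (-13858)) = 1/13859. Expand this rational in ℤ_13: compute digits iteratively via d_i = x_i mod 13, x_{i+1} = (x_i − d_i)/13. The first 4 digits are (1, 0, 9, 6).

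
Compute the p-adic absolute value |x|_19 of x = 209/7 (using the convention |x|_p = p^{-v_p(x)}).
|209/7|_19 = 1/19

Step 1 — compute v_19(x) by factoring powers of 19 out of the numerator and denominator: v_19(209/7) = 1. Step 2 — apply |x|_p = p^{-v_p(x)} = 19^{-1} = 1/19.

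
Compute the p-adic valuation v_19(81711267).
v_19(81711267) = 5

v_19(n) is the largest exponent k such that 19^k divides n. Factor out: 81711267 = 19^5 · 33. (Sign doesn't affect v_p.) So v_19(81711267) = 5.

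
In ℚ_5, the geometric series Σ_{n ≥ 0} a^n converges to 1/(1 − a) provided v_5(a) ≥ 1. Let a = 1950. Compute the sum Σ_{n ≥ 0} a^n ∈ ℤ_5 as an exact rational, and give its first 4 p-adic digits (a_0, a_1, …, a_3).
Σ a^n = 1/(1 − a) = -1/1949;  first 4 digits = (1, 0, 3, 0)

v_5(a) = 2 ≥ 1, so the series converges in ℤ_5 to 1/(1 − a) = 1/(1 − 1950) = -1/1949. Expand this rational in ℤ_5: compute digits iteratively via d_i = x_i mod 5, x_{i+1} = (x_i − d_i)/5. The first 4 digits are (1, 0, 3, 0).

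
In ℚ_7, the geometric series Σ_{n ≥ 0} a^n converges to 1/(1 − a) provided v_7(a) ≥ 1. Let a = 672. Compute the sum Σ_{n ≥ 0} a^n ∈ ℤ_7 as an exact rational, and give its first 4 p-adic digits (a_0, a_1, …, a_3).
Σ a^n = 1/(1 − a) = -1/671;  first 4 digits = (1, 5, 3, 1)

v_7(a) = 1 ≥ 1, so the series converges in ℤ_7 to 1/(1 − a) = 1/(1 − 672) = -1/671. Expand this rational in ℤ_7: compute digits iteratively via d_i = x_i mod 7, x_{i+1} = (x_i − d_i)/7. The first 4 digits are (1, 5, 3, 1).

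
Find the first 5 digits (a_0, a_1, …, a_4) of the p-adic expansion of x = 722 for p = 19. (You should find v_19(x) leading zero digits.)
(a_0, …, a_4) = (0, 0, 2, 0, 0)

v_19(722) = 2, so a_0 = ... = a_1 = 0. Factor out: x = 19^2 · u with u = 2 a unit in ℤ_19. Expand u iteratively via a_{v+i} = u_i mod 19, u_{i+1} = (u_i − a_{v+i})/19:
  u_0 = 2;  a_2 = 2;  u_1 = (u_0 − 2)/19 = 0
  u_1 = 0;  a_3 = 0;  u_2 = (u_1 − 0)/19 = 0
  u_2 = 0;  a_4 = 0;  u_3 = (u_2 − 0)/19 = 0
Digits: (0, 0, 2, 0, 0).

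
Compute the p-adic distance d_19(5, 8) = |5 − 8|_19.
d_19(5, 8) = 1

Step 1 — x − y = 5 − 8 = -3. Step 2 — v_19(-3) = 0 (factor: -3 = −(19^0 · 3); the sign does not affect v_p). Step 3 — |x − y|_19 = 19^{0} = 1.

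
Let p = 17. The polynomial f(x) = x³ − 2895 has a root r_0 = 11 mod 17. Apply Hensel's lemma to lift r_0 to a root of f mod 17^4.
r_3 = 13373 (mod 83521)

Hensel: r_{i+1} = r_i − f(r_i)/f′(r_i) mod 17^{i+2}, where f′(x) = 3x². Iterate:
  r_0 = 11 (mod 17)
  r_1 = 79 (mod 289)
  r_2 = 3547 (mod 4913)
  r_3 = 13373 (mod 83521)
Final: r = 13373 with f(r) ≡ 0 mod 17^4.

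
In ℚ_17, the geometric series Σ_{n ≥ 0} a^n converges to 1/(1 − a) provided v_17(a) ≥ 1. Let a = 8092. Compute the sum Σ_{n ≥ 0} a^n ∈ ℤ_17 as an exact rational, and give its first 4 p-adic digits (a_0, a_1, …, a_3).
Σ a^n = 1/(1 − a) = -1/8091;  first 4 digits = (1, 0, 11, 1)

v_17(a) = 2 ≥ 1, so the series converges in ℤ_17 to 1/(1 − a) = 1/(1 − 8092) = -1/8091. Expand this rational in ℤ_17: compute digits iteratively via d_i = x_i mod 17, x_{i+1} = (x_i − d_i)/17. The first 4 digits are (1, 0, 11, 1).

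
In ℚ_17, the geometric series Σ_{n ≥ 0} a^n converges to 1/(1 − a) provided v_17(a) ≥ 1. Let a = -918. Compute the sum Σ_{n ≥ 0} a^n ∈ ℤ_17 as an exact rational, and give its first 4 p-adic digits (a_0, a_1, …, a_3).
Σ a^n = 1/(1 − a) = 1/919;  first 4 digits = (1, 14, 5, 8)

v_17(a) = 1 ≥ 1, so the series converges in ℤ_17 to 1/(1 − a) = 1/(1 − (-918)) = 1/919. Expand this rational in ℤ_17: compute digits iteratively via d_i = x_i mod 17, x_{i+1} = (x_i − d_i)/17. The first 4 digits are (1, 14, 5, 8).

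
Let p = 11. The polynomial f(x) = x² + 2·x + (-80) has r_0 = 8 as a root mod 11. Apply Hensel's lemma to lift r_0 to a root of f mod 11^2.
r_1 = 8 (mod 121)

Hensel: r_{i+1} = r_i − f(r_i)·(f′(r_i))^{-1} mod 11^{i+2}, f′(x) = 2x + 2. Iterate:
  r_0 = 8 (mod 11)
  r_1 = 8 (mod 121)
Final: r = 8 satisfies f(r) ≡ 0 mod 11^2.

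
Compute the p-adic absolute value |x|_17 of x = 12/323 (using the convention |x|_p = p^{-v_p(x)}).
|12/323|_17 = 17

Step 1 — compute v_17(x) by factoring powers of 17 out of the numerator and denominator: v_17(12/323) = -1. Step 2 — apply |x|_p = p^{-v_p(x)} = 17^{1} = 17.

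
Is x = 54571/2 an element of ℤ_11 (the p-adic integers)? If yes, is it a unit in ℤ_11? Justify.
x ∈ ℤ_11 but not a unit; v_11(x) = 3 > 0

ℤ_11 = {x ∈ ℚ_11 : v_11(x) ≥ 0} and ℤ_11^× = {x ∈ ℤ_11 : v_11(x) = 0}. Here v_11(54571/2) = v_11(num) − v_11(den) = 3; compare against these criteria.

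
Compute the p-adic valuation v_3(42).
v_3(42) = 1

v_3(n) is the largest exponent k such that 3^k divides n. Factor out: 42 = 3^1 · 14. (Sign doesn't affect v_p.) So v_3(42) = 1.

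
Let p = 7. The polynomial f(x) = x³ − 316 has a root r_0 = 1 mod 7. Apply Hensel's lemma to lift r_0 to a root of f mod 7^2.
r_1 = 8 (mod 49)

Hensel: r_{i+1} = r_i − f(r_i)/f′(r_i) mod 7^{i+2}, where f′(x) = 3x². Iterate:
  r_0 = 1 (mod 7)
  r_1 = 8 (mod 49)
Final: r = 8 with f(r) ≡ 0 mod 7^2.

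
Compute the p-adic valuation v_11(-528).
v_11(-528) = 1

v_11(n) is the largest exponent k such that 11^k divides n. Factor out: -528 = -11^1 · 48. (Sign doesn't affect v_p.) So v_11(-528) = 1.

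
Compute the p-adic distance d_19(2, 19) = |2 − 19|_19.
d_19(2, 19) = 1

Step 1 — x − y = 2 − 19 = -17. Step 2 — v_19(-17) = 0 (factor: -17 = −(19^0 · 17); the sign does not affect v_p). Step 3 — |x − y|_19 = 19^{0} = 1.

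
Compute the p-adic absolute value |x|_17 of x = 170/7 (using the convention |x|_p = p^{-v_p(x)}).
|170/7|_17 = 1/17

Step 1 — compute v_17(x) by factoring powers of 17 out of the numerator and denominator: v_17(170/7) = 1. Step 2 — apply |x|_p = p^{-v_p(x)} = 17^{-1} = 1/17.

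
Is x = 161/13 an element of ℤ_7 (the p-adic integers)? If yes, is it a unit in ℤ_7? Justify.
x ∈ ℤ_7 but not a unit; v_7(x) = 1 > 0

ℤ_7 = {x ∈ ℚ_7 : v_7(x) ≥ 0} and ℤ_7^× = {x ∈ ℤ_7 : v_7(x) = 0}. Here v_7(161/13) = v_7(num) − v_7(den) = 1; compare against these criteria.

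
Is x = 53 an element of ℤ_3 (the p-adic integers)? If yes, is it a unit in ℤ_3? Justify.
x ∈ ℤ_3^× (unit); v_3(x) = 0

ℤ_3 = {x ∈ ℚ_3 : v_3(x) ≥ 0} and ℤ_3^× = {x ∈ ℤ_3 : v_3(x) = 0}. Here v_3(53) = v_3(num) − v_3(den) = 0; compare against these criteria.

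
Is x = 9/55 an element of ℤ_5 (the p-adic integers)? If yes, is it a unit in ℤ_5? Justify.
x ∉ ℤ_5 (v_5(x) = -1 < 0)

ℤ_5 = {x ∈ ℚ_5 : v_5(x) ≥ 0} and ℤ_5^× = {x ∈ ℤ_5 : v_5(x) = 0}. Here v_5(9/55) = v_5(num) − v_5(den) = -1; compare against these criteria.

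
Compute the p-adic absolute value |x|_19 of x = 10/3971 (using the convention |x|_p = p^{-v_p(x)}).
|10/3971|_19 = 361

Step 1 — compute v_19(x) by factoring powers of 19 out of the numerator and denominator: v_19(10/3971) = -2. Step 2 — apply |x|_p = p^{-v_p(x)} = 19^{2} = 361.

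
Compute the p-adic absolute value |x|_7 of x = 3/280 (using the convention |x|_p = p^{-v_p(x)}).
|3/280|_7 = 7

Step 1 — compute v_7(x) by factoring powers of 7 out of the numerator and denominator: v_7(3/280) = -1. Step 2 — apply |x|_p = p^{-v_p(x)} = 7^{1} = 7.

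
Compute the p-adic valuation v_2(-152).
v_2(-152) = 3

v_2(n) is the largest exponent k such that 2^k divides n. Factor out: -152 = -2^3 · 19. (Sign doesn't affect v_p.) So v_2(-152) = 3.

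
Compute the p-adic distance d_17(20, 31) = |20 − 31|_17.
d_17(20, 31) = 1

Step 1 — x − y = 20 − 31 = -11. Step 2 — v_17(-11) = 0 (factor: -11 = −(17^0 · 11); the sign does not affect v_p). Step 3 — |x − y|_17 = 17^{0} = 1.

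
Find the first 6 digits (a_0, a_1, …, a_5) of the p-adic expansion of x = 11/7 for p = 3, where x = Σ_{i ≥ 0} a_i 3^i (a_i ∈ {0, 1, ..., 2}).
(a_0, …, a_5) = (2, 2, 1, 2, 0, 1)

v_3(11/7) = 0 (numerator and denominator both coprime to 3), so x ∈ ℤ_3^×. Compute digits iteratively via a_i = x_i mod 3, x_{i+1} = (x_i − a_i)/3, with x_0 = x:
  x_0 = 11/7;  a_0 = 2;  x_1 = (x_0 − 2)/3 = -1/7
  x_1 = -1/7;  a_1 = 2;  x_2 = (x_1 − 2)/3 = -5/7
  x_2 = -5/7;  a_2 = 1;  x_3 = (x_2 − 1)/3 = -4/7
  x_3 = -4/7;  a_3 = 2;  x_4 = (x_3 − 2)/3 = -6/7
  x_4 = -6/7;  a_4 = 0;  x_5 = (x_4 − 0)/3 = -2/7
  x_5 = -2/7;  a_5 = 1;  x_6 = (x_5 − 1)/3 = -3/7
Digits: (2, 2, 1, 2, 0, 1).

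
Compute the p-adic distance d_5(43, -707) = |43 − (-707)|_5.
d_5(43, -707) = 1/125

Step 1 — x − y = 43 − (-707) = 750. Step 2 — v_5(750) = 3 (factor: 750 = (5^3 · 6); the sign does not affect v_p). Step 3 — |x − y|_5 = 5^{-3} = 1/125.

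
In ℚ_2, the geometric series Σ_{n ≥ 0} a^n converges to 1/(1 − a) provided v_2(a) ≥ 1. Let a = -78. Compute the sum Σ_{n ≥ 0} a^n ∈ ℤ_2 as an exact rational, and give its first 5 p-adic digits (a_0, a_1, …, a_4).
Σ a^n = 1/(1 − a) = 1/79;  first 5 digits = (1, 1, 1, 1, 0)

v_2(a) = 1 ≥ 1, so the series converges in ℤ_2 to 1/(1 − a) = 1/(1 − (-78)) = 1/79. Expand this rational in ℤ_2: compute digits iteratively via d_i = x_i mod 2, x_{i+1} = (x_i − d_i)/2. The first 5 digits are (1, 1, 1, 1, 0).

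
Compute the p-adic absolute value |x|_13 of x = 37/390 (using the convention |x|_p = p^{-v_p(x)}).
|37/390|_13 = 13

Step 1 — compute v_13(x) by factoring powers of 13 out of the numerator and denominator: v_13(37/390) = -1. Step 2 — apply |x|_p = p^{-v_p(x)} = 13^{1} = 13.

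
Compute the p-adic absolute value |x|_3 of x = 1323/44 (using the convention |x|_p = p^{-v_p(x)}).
|1323/44|_3 = 1/27

Step 1 — compute v_3(x) by factoring powers of 3 out of the numerator and denominator: v_3(1323/44) = 3. Step 2 — apply |x|_p = p^{-v_p(x)} = 3^{-3} = 1/27.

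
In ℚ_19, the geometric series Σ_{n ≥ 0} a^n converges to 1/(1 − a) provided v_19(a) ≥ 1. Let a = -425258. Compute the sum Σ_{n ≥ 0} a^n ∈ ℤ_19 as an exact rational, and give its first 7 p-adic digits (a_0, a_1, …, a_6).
Σ a^n = 1/(1 − a) = 1/425259;  first 7 digits = (1, 0, 0, 14, 15, 18, 5)

v_19(a) = 3 ≥ 1, so the series converges in ℤ_19 to 1/(1 − a) = 1/(1 − (-425258)) = 1/425259. Expand this rational in ℤ_19: compute digits iteratively via d_i = x_i mod 19, x_{i+1} = (x_i − d_i)/19. The first 7 digits are (1, 0, 0, 14, 15, 18, 5).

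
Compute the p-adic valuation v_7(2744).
v_7(2744) = 3

v_7(n) is the largest exponent k such that 7^k divides n. Factor out: 2744 = 7^3 · 8. (Sign doesn't affect v_p.) So v_7(2744) = 3.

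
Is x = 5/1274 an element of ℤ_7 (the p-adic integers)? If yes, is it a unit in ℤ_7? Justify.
x ∉ ℤ_7 (v_7(x) = -2 < 0)

ℤ_7 = {x ∈ ℚ_7 : v_7(x) ≥ 0} and ℤ_7^× = {x ∈ ℤ_7 : v_7(x) = 0}. Here v_7(5/1274) = v_7(num) − v_7(den) = -2; compare against these criteria.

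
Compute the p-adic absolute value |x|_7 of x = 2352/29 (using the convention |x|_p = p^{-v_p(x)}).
|2352/29|_7 = 1/49

Step 1 — compute v_7(x) by factoring powers of 7 out of the numerator and denominator: v_7(2352/29) = 2. Step 2 — apply |x|_p = p^{-v_p(x)} = 7^{-2} = 1/49.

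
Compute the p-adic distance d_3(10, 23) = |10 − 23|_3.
d_3(10, 23) = 1

Step 1 — x − y = 10 − 23 = -13. Step 2 — v_3(-13) = 0 (factor: -13 = −(3^0 · 13); the sign does not affect v_p). Step 3 — |x − y|_3 = 3^{0} = 1.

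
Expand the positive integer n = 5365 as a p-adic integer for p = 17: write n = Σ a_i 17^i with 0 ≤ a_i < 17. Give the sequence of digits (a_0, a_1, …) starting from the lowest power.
(a_0, a_1, …) = (10, 9, 1, 1)

Repeated division by 17 gives the digits low-to-high: 5365 = 10 + 9·17^1 + 1·17^2 + 1·17^3. Digit sequence: (10, 9, 1, 1).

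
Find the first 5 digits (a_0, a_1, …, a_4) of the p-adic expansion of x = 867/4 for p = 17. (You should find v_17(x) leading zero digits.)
(a_0, …, a_4) = (0, 0, 5, 4, 4)

v_17(867/4) = 2, so a_0 = ... = a_1 = 0. Factor out: x = 17^2 · u with u = 3/4 a unit in ℤ_17. Expand u iteratively via a_{v+i} = u_i mod 17, u_{i+1} = (u_i − a_{v+i})/17:
  u_0 = 3/4;  a_2 = 5;  u_1 = (u_0 − 5)/17 = -1/4
  u_1 = -1/4;  a_3 = 4;  u_2 = (u_1 − 4)/17 = -1/4
  u_2 = -1/4;  a_4 = 4;  u_3 = (u_2 − 4)/17 = -1/4
Digits: (0, 0, 5, 4, 4).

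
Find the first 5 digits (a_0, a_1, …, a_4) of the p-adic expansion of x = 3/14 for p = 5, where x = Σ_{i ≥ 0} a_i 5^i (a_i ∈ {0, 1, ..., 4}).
(a_0, …, a_4) = (2, 0, 1, 3, 4)

v_5(3/14) = 0 (numerator and denominator both coprime to 5), so x ∈ ℤ_5^×. Compute digits iteratively via a_i = x_i mod 5, x_{i+1} = (x_i − a_i)/5, with x_0 = x:
  x_0 = 3/14;  a_0 = 2;  x_1 = (x_0 − 2)/5 = -5/14
  x_1 = -5/14;  a_1 = 0;  x_2 = (x_1 − 0)/5 = -1/14
  x_2 = -1/14;  a_2 = 1;  x_3 = (x_2 − 1)/5 = -3/14
  x_3 = -3/14;  a_3 = 3;  x_4 = (x_3 − 3)/5 = -9/14
  x_4 = -9/14;  a_4 = 4;  x_5 = (x_4 − 4)/5 = -13/14
Digits: (2, 0, 1, 3, 4).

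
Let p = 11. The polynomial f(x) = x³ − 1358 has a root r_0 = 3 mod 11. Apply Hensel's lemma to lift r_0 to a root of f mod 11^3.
r_2 = 3 (mod 1331)

Hensel: r_{i+1} = r_i − f(r_i)/f′(r_i) mod 11^{i+2}, where f′(x) = 3x². Iterate:
  r_0 = 3 (mod 11)
  r_1 = 3 (mod 121)
  r_2 = 3 (mod 1331)
Final: r = 3 with f(r) ≡ 0 mod 11^3.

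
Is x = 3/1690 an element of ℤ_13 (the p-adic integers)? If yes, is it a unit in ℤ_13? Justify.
x ∉ ℤ_13 (v_13(x) = -2 < 0)

ℤ_13 = {x ∈ ℚ_13 : v_13(x) ≥ 0} and ℤ_13^× = {x ∈ ℤ_13 : v_13(x) = 0}. Here v_13(3/1690) = v_13(num) − v_13(den) = -2; compare against these criteria.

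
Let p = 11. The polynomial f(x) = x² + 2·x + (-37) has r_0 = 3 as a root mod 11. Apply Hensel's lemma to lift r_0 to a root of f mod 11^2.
r_1 = 36 (mod 121)

Hensel: r_{i+1} = r_i − f(r_i)·(f′(r_i))^{-1} mod 11^{i+2}, f′(x) = 2x + 2. Iterate:
  r_0 = 3 (mod 11)
  r_1 = 36 (mod 121)
Final: r = 36 satisfies f(r) ≡ 0 mod 11^2.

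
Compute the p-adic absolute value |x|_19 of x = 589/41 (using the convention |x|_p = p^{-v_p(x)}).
|589/41|_19 = 1/19

Step 1 — compute v_19(x) by factoring powers of 19 out of the numerator and denominator: v_19(589/41) = 1. Step 2 — apply |x|_p = p^{-v_p(x)} = 19^{-1} = 1/19.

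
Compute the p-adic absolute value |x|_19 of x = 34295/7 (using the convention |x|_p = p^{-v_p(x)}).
|34295/7|_19 = 1/6859

Step 1 — compute v_19(x) by factoring powers of 19 out of the numerator and denominator: v_19(34295/7) = 3. Step 2 — apply |x|_p = p^{-v_p(x)} = 19^{-3} = 1/6859.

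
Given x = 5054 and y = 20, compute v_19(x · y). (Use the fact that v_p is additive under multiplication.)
v_19(101080) = 2

v_p(x) = 2 (factor: 5054 = 19^2 · 14); v_p(y) = 0 (factor: 20 = 19^0 · 20). Additivity: v_p(xy) = v_p(x) + v_p(y) = 2 + 0 = 2. (Direct check: xy = 101080 = 19^2 · (280).)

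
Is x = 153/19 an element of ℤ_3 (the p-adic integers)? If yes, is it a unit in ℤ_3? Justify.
x ∈ ℤ_3 but not a unit; v_3(x) = 2 > 0

ℤ_3 = {x ∈ ℚ_3 : v_3(x) ≥ 0} and ℤ_3^× = {x ∈ ℤ_3 : v_3(x) = 0}. Here v_3(153/19) = v_3(num) − v_3(den) = 2; compare against these criteria.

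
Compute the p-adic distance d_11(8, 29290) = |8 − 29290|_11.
d_11(8, 29290) = 1/14641

Step 1 — x − y = 8 − 29290 = -29282. Step 2 — v_11(-29282) = 4 (factor: -29282 = −(11^4 · 2); the sign does not affect v_p). Step 3 — |x − y|_11 = 11^{-4} = 1/14641.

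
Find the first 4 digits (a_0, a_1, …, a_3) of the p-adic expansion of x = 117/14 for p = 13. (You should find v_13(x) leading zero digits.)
(a_0, …, a_3) = (0, 9, 4, 8)

v_13(117/14) = 1, so a_0 = ... = a_0 = 0. Factor out: x = 13^1 · u with u = 9/14 a unit in ℤ_13. Expand u iteratively via a_{v+i} = u_i mod 13, u_{i+1} = (u_i − a_{v+i})/13:
  u_0 = 9/14;  a_1 = 9;  u_1 = (u_0 − 9)/13 = -9/14
  u_1 = -9/14;  a_2 = 4;  u_2 = (u_1 − 4)/13 = -5/14
  u_2 = -5/14;  a_3 = 8;  u_3 = (u_2 − 8)/13 = -9/14
Digits: (0, 9, 4, 8).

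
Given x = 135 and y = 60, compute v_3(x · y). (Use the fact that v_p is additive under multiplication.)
v_3(8100) = 4

v_p(x) = 3 (factor: 135 = 3^3 · 5); v_p(y) = 1 (factor: 60 = 3^1 · 20). Additivity: v_p(xy) = v_p(x) + v_p(y) = 3 + 1 = 4. (Direct check: xy = 8100 = 3^4 · (100).)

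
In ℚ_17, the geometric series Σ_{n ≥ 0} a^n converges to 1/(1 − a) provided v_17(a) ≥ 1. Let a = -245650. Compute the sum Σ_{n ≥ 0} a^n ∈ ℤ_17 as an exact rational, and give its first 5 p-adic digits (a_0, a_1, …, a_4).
Σ a^n = 1/(1 − a) = 1/245651;  first 5 digits = (1, 0, 0, 1, 14)

v_17(a) = 3 ≥ 1, so the series converges in ℤ_17 to 1/(1 − a) = 1/(1 − (-245650)) = 1/245651. Expand this rational in ℤ_17: compute digits iteratively via d_i = x_i mod 17, x_{i+1} = (x_i − d_i)/17. The first 5 digits are (1, 0, 0, 1, 14).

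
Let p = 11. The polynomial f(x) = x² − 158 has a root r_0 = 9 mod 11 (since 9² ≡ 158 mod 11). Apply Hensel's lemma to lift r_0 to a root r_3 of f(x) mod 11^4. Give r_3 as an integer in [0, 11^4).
r_3 = 746 (mod 14641)

Hensel's recurrence: r_{i+1} = r_i − f(r_i)·(f′(r_i))^{-1} mod 11^{i+2}, with f′(x) = 2x. Iterate:
  r_0 = 9 (mod 11)
  r_1 = 20 (mod 121)
  r_2 = 746 (mod 1331)
  r_3 = 746 (mod 14641)
Final: r_3 = 746, and one checks f(r_3) ≡ 0 mod 11^4.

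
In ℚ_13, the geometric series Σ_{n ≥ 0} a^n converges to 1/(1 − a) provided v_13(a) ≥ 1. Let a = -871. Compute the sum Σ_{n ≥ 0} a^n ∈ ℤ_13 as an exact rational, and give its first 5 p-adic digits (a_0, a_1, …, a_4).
Σ a^n = 1/(1 − a) = 1/872;  first 5 digits = (1, 11, 11, 11, 7)

v_13(a) = 1 ≥ 1, so the series converges in ℤ_13 to 1/(1 − a) = 1/(1 − (-871)) = 1/872. Expand this rational in ℤ_13: compute digits iteratively via d_i = x_i mod 13, x_{i+1} = (x_i − d_i)/13. The first 5 digits are (1, 11, 11, 11, 7).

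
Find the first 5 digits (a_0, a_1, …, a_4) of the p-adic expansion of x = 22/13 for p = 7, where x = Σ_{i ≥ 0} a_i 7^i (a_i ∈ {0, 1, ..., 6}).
(a_0, …, a_4) = (6, 1, 3, 6, 5)

v_7(22/13) = 0 (numerator and denominator both coprime to 7), so x ∈ ℤ_7^×. Compute digits iteratively via a_i = x_i mod 7, x_{i+1} = (x_i − a_i)/7, with x_0 = x:
  x_0 = 22/13;  a_0 = 6;  x_1 = (x_0 − 6)/7 = -8/13
  x_1 = -8/13;  a_1 = 1;  x_2 = (x_1 − 1)/7 = -3/13
  x_2 = -3/13;  a_2 = 3;  x_3 = (x_2 − 3)/7 = -6/13
  x_3 = -6/13;  a_3 = 6;  x_4 = (x_3 − 6)/7 = -12/13
  x_4 = -12/13;  a_4 = 5;  x_5 = (x_4 − 5)/7 = -11/13
Digits: (6, 1, 3, 6, 5).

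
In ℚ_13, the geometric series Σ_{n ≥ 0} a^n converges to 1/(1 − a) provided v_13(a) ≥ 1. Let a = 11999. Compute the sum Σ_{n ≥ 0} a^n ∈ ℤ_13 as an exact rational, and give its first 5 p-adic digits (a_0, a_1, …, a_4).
Σ a^n = 1/(1 − a) = -1/11998;  first 5 digits = (1, 0, 6, 5, 10)

v_13(a) = 2 ≥ 1, so the series converges in ℤ_13 to 1/(1 − a) = 1/(1 − 11999) = -1/11998. Expand this rational in ℤ_13: compute digits iteratively via d_i = x_i mod 13, x_{i+1} = (x_i − d_i)/13. The first 5 digits are (1, 0, 6, 5, 10).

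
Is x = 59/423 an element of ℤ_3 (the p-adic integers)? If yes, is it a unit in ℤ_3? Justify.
x ∉ ℤ_3 (v_3(x) = -2 < 0)

ℤ_3 = {x ∈ ℚ_3 : v_3(x) ≥ 0} and ℤ_3^× = {x ∈ ℤ_3 : v_3(x) = 0}. Here v_3(59/423) = v_3(num) − v_3(den) = -2; compare against these criteria.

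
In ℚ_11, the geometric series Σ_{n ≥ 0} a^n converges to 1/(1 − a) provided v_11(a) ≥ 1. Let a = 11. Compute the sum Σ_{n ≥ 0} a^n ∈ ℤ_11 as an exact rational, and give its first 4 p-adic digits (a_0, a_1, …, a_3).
Σ a^n = 1/(1 − a) = -1/10;  first 4 digits = (1, 1, 1, 1)

v_11(a) = 1 ≥ 1, so the series converges in ℤ_11 to 1/(1 − a) = 1/(1 − 11) = -1/10. Expand this rational in ℤ_11: compute digits iteratively via d_i = x_i mod 11, x_{i+1} = (x_i − d_i)/11. The first 4 digits are (1, 1, 1, 1).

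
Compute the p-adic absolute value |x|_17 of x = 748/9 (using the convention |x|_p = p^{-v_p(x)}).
|748/9|_17 = 1/17

Step 1 — compute v_17(x) by factoring powers of 17 out of the numerator and denominator: v_17(748/9) = 1. Step 2 — apply |x|_p = p^{-v_p(x)} = 17^{-1} = 1/17.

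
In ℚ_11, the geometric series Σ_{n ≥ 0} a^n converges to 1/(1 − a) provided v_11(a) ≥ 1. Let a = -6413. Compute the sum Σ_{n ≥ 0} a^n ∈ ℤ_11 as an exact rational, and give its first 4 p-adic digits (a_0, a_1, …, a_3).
Σ a^n = 1/(1 − a) = 1/6414;  first 4 digits = (1, 0, 2, 6)

v_11(a) = 2 ≥ 1, so the series converges in ℤ_11 to 1/(1 − a) = 1/(1 − (-6413)) = 1/6414. Expand this rational in ℤ_11: compute digits iteratively via d_i = x_i mod 11, x_{i+1} = (x_i − d_i)/11. The first 4 digits are (1, 0, 2, 6).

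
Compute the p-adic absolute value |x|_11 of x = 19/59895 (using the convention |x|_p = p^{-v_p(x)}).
|19/59895|_11 = 1331

Step 1 — compute v_11(x) by factoring powers of 11 out of the numerator and denominator: v_11(19/59895) = -3. Step 2 — apply |x|_p = p^{-v_p(x)} = 11^{3} = 1331.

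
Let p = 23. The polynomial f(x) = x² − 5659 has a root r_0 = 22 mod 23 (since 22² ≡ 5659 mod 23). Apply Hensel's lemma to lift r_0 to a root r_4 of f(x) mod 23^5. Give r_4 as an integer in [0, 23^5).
r_4 = 464277 (mod 6436343)

Hensel's recurrence: r_{i+1} = r_i − f(r_i)·(f′(r_i))^{-1} mod 23^{i+2}, with f′(x) = 2x. Iterate:
  r_0 = 22 (mod 23)
  r_1 = 344 (mod 529)
  r_2 = 1931 (mod 12167)
  r_3 = 184436 (mod 279841)
  r_4 = 464277 (mod 6436343)
Final: r_4 = 464277, and one checks f(r_4) ≡ 0 mod 23^5.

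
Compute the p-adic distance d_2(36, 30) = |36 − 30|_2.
d_2(36, 30) = 1/2

Step 1 — x − y = 36 − 30 = 6. Step 2 — v_2(6) = 1 (factor: 6 = (2^1 · 3); the sign does not affect v_p). Step 3 — |x − y|_2 = 2^{-1} = 1/2.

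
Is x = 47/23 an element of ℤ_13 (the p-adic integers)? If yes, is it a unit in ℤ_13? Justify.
x ∈ ℤ_13^× (unit); v_13(x) = 0

ℤ_13 = {x ∈ ℚ_13 : v_13(x) ≥ 0} and ℤ_13^× = {x ∈ ℤ_13 : v_13(x) = 0}. Here v_13(47/23) = v_13(num) − v_13(den) = 0; compare against these criteria.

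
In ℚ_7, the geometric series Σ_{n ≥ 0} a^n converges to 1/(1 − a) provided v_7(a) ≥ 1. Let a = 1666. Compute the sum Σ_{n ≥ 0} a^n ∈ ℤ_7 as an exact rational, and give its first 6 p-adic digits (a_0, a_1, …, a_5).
Σ a^n = 1/(1 − a) = -1/1665;  first 6 digits = (1, 0, 6, 4, 1, 4)

v_7(a) = 2 ≥ 1, so the series converges in ℤ_7 to 1/(1 − a) = 1/(1 − 1666) = -1/1665. Expand this rational in ℤ_7: compute digits iteratively via d_i = x_i mod 7, x_{i+1} = (x_i − d_i)/7. The first 6 digits are (1, 0, 6, 4, 1, 4).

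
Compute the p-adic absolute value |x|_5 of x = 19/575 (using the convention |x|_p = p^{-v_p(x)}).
|19/575|_5 = 25

Step 1 — compute v_5(x) by factoring powers of 5 out of the numerator and denominator: v_5(19/575) = -2. Step 2 — apply |x|_p = p^{-v_p(x)} = 5^{2} = 25.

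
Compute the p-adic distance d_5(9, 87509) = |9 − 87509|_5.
d_5(9, 87509) = 1/3125

Step 1 — x − y = 9 − 87509 = -87500. Step 2 — v_5(-87500) = 5 (factor: -87500 = −(5^5 · 28); the sign does not affect v_p). Step 3 — |x − y|_5 = 5^{-5} = 1/3125.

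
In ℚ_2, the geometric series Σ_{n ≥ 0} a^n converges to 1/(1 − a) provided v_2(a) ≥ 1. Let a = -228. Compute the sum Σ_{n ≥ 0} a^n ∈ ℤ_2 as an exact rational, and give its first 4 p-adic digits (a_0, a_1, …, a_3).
Σ a^n = 1/(1 − a) = 1/229;  first 4 digits = (1, 0, 1, 1)

v_2(a) = 2 ≥ 1, so the series converges in ℤ_2 to 1/(1 − a) = 1/(1 − (-228)) = 1/229. Expand this rational in ℤ_2: compute digits iteratively via d_i = x_i mod 2, x_{i+1} = (x_i − d_i)/2. The first 4 digits are (1, 0, 1, 1).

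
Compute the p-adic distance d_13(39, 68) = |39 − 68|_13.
d_13(39, 68) = 1

Step 1 — x − y = 39 − 68 = -29. Step 2 — v_13(-29) = 0 (factor: -29 = −(13^0 · 29); the sign does not affect v_p). Step 3 — |x − y|_13 = 13^{0} = 1.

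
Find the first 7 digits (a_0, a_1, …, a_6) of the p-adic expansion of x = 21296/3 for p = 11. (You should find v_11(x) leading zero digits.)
(a_0, …, a_6) = (0, 0, 0, 9, 7, 3, 7)

v_11(21296/3) = 3, so a_0 = ... = a_2 = 0. Factor out: x = 11^3 · u with u = 16/3 a unit in ℤ_11. Expand u iteratively via a_{v+i} = u_i mod 11, u_{i+1} = (u_i − a_{v+i})/11:
  u_0 = 16/3;  a_3 = 9;  u_1 = (u_0 − 9)/11 = -1/3
  u_1 = -1/3;  a_4 = 7;  u_2 = (u_1 − 7)/11 = -2/3
  u_2 = -2/3;  a_5 = 3;  u_3 = (u_2 − 3)/11 = -1/3
  u_3 = -1/3;  a_6 = 7;  u_4 = (u_3 − 7)/11 = -2/3
Digits: (0, 0, 0, 9, 7, 3, 7).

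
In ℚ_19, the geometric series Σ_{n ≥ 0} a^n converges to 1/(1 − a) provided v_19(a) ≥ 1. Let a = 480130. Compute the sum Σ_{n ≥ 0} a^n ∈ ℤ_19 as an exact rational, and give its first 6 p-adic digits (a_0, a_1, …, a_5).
Σ a^n = 1/(1 − a) = -1/480129;  first 6 digits = (1, 0, 0, 13, 3, 0)

v_19(a) = 3 ≥ 1, so the series converges in ℤ_19 to 1/(1 − a) = 1/(1 − 480130) = -1/480129. Expand this rational in ℤ_19: compute digits iteratively via d_i = x_i mod 19, x_{i+1} = (x_i − d_i)/19. The first 6 digits are (1, 0, 0, 13, 3, 0).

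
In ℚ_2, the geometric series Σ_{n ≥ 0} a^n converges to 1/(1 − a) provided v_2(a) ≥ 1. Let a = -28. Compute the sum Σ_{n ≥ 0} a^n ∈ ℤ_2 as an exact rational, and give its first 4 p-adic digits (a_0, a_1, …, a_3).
Σ a^n = 1/(1 − a) = 1/29;  first 4 digits = (1, 0, 1, 0)

v_2(a) = 2 ≥ 1, so the series converges in ℤ_2 to 1/(1 − a) = 1/(1 − (-28)) = 1/29. Expand this rational in ℤ_2: compute digits iteratively via d_i = x_i mod 2, x_{i+1} = (x_i − d_i)/2. The first 4 digits are (1, 0, 1, 0).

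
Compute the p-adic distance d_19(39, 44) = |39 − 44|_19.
d_19(39, 44) = 1

Step 1 — x − y = 39 − 44 = -5. Step 2 — v_19(-5) = 0 (factor: -5 = −(19^0 · 5); the sign does not affect v_p). Step 3 — |x − y|_19 = 19^{0} = 1.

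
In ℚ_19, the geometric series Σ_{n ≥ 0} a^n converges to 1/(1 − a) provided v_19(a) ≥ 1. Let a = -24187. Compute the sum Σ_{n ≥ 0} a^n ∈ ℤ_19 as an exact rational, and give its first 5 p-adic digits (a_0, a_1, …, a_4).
Σ a^n = 1/(1 − a) = 1/24188;  first 5 digits = (1, 0, 9, 15, 4)

v_19(a) = 2 ≥ 1, so the series converges in ℤ_19 to 1/(1 − a) = 1/(1 − (-24187)) = 1/24188. Expand this rational in ℤ_19: compute digits iteratively via d_i = x_i mod 19, x_{i+1} = (x_i − d_i)/19. The first 5 digits are (1, 0, 9, 15, 4).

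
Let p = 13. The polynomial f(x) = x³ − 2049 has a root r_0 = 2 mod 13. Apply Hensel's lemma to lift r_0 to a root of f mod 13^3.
r_2 = 1003 (mod 2197)

Hensel: r_{i+1} = r_i − f(r_i)/f′(r_i) mod 13^{i+2}, where f′(x) = 3x². Iterate:
  r_0 = 2 (mod 13)
  r_1 = 158 (mod 169)
  r_2 = 1003 (mod 2197)
Final: r = 1003 with f(r) ≡ 0 mod 13^3.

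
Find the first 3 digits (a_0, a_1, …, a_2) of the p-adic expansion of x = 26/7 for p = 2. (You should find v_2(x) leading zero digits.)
(a_0, …, a_2) = (0, 1, 1)

v_2(26/7) = 1, so a_0 = ... = a_0 = 0. Factor out: x = 2^1 · u with u = 13/7 a unit in ℤ_2. Expand u iteratively via a_{v+i} = u_i mod 2, u_{i+1} = (u_i − a_{v+i})/2:
  u_0 = 13/7;  a_1 = 1;  u_1 = (u_0 − 1)/2 = 3/7
  u_1 = 3/7;  a_2 = 1;  u_2 = (u_1 − 1)/2 = -2/7
Digits: (0, 1, 1).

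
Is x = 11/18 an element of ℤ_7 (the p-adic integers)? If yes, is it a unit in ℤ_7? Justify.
x ∈ ℤ_7^× (unit); v_7(x) = 0

ℤ_7 = {x ∈ ℚ_7 : v_7(x) ≥ 0} and ℤ_7^× = {x ∈ ℤ_7 : v_7(x) = 0}. Here v_7(11/18) = v_7(num) − v_7(den) = 0; compare against these criteria.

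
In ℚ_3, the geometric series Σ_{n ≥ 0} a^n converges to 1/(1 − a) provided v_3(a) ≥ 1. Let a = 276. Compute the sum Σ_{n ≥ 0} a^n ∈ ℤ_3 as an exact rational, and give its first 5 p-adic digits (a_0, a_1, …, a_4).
Σ a^n = 1/(1 − a) = -1/275;  first 5 digits = (1, 2, 1, 1, 2)

v_3(a) = 1 ≥ 1, so the series converges in ℤ_3 to 1/(1 − a) = 1/(1 − 276) = -1/275. Expand this rational in ℤ_3: compute digits iteratively via d_i = x_i mod 3, x_{i+1} = (x_i − d_i)/3. The first 5 digits are (1, 2, 1, 1, 2).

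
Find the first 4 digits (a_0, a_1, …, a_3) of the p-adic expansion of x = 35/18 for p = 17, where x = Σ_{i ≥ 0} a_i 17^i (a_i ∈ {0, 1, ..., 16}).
(a_0, …, a_3) = (1, 1, 16, 0)

v_17(35/18) = 0 (numerator and denominator both coprime to 17), so x ∈ ℤ_17^×. Compute digits iteratively via a_i = x_i mod 17, x_{i+1} = (x_i − a_i)/17, with x_0 = x:
  x_0 = 35/18;  a_0 = 1;  x_1 = (x_0 − 1)/17 = 1/18
  x_1 = 1/18;  a_1 = 1;  x_2 = (x_1 − 1)/17 = -1/18
  x_2 = -1/18;  a_2 = 16;  x_3 = (x_2 − 16)/17 = -17/18
  x_3 = -17/18;  a_3 = 0;  x_4 = (x_3 − 0)/17 = -1/18
Digits: (1, 1, 16, 0).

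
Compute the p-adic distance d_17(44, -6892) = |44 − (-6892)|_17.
d_17(44, -6892) = 1/289

Step 1 — x − y = 44 − (-6892) = 6936. Step 2 — v_17(6936) = 2 (factor: 6936 = (17^2 · 24); the sign does not affect v_p). Step 3 — |x − y|_17 = 17^{-2} = 1/289.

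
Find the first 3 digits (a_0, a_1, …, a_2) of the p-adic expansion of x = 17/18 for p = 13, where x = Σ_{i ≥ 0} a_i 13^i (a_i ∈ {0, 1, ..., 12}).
(a_0, …, a_2) = (6, 9, 0)

v_13(17/18) = 0 (numerator and denominator both coprime to 13), so x ∈ ℤ_13^×. Compute digits iteratively via a_i = x_i mod 13, x_{i+1} = (x_i − a_i)/13, with x_0 = x:
  x_0 = 17/18;  a_0 = 6;  x_1 = (x_0 − 6)/13 = -7/18
  x_1 = -7/18;  a_1 = 9;  x_2 = (x_1 − 9)/13 = -13/18
  x_2 = -13/18;  a_2 = 0;  x_3 = (x_2 − 0)/13 = -1/18
Digits: (6, 9, 0).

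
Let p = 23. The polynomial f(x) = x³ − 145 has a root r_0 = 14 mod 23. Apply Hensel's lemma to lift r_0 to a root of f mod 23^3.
r_2 = 11330 (mod 12167)

Hensel: r_{i+1} = r_i − f(r_i)/f′(r_i) mod 23^{i+2}, where f′(x) = 3x². Iterate:
  r_0 = 14 (mod 23)
  r_1 = 221 (mod 529)
  r_2 = 11330 (mod 12167)
Final: r = 11330 with f(r) ≡ 0 mod 23^3.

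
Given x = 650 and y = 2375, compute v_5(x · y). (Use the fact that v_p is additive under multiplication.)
v_5(1543750) = 5

v_p(x) = 2 (factor: 650 = 5^2 · 26); v_p(y) = 3 (factor: 2375 = 5^3 · 19). Additivity: v_p(xy) = v_p(x) + v_p(y) = 2 + 3 = 5. (Direct check: xy = 1543750 = 5^5 · (494).)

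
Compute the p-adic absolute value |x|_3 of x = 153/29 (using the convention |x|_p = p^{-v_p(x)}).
|153/29|_3 = 1/9

Step 1 — compute v_3(x) by factoring powers of 3 out of the numerator and denominator: v_3(153/29) = 2. Step 2 — apply |x|_p = p^{-v_p(x)} = 3^{-2} = 1/9.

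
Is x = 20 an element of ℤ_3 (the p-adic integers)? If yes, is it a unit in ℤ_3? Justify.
x ∈ ℤ_3^× (unit); v_3(x) = 0

ℤ_3 = {x ∈ ℚ_3 : v_3(x) ≥ 0} and ℤ_3^× = {x ∈ ℤ_3 : v_3(x) = 0}. Here v_3(20) = v_3(num) − v_3(den) = 0; compare against these criteria.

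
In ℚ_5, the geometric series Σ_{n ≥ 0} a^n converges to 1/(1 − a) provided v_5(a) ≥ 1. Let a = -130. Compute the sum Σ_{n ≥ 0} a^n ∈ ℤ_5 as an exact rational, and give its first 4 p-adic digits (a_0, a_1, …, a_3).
Σ a^n = 1/(1 − a) = 1/131;  first 4 digits = (1, 4, 0, 3)

v_5(a) = 1 ≥ 1, so the series converges in ℤ_5 to 1/(1 − a) = 1/(1 − (-130)) = 1/131. Expand this rational in ℤ_5: compute digits iteratively via d_i = x_i mod 5, x_{i+1} = (x_i − d_i)/5. The first 4 digits are (1, 4, 0, 3).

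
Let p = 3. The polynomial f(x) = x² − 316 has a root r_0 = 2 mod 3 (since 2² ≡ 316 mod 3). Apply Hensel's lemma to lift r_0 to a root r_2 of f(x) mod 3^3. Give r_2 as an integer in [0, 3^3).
r_2 = 17 (mod 27)

Hensel's recurrence: r_{i+1} = r_i − f(r_i)·(f′(r_i))^{-1} mod 3^{i+2}, with f′(x) = 2x. Iterate:
  r_0 = 2 (mod 3)
  r_1 = 8 (mod 9)
  r_2 = 17 (mod 27)
Final: r_2 = 17, and one checks f(r_2) ≡ 0 mod 3^3.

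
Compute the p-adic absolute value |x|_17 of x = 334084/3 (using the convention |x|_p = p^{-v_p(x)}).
|334084/3|_17 = 1/83521

Step 1 — compute v_17(x) by factoring powers of 17 out of the numerator and denominator: v_17(334084/3) = 4. Step 2 — apply |x|_p = p^{-v_p(x)} = 17^{-4} = 1/83521.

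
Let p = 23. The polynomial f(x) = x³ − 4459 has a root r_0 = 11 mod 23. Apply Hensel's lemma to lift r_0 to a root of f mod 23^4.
r_3 = 153536 (mod 279841)

Hensel: r_{i+1} = r_i − f(r_i)/f′(r_i) mod 23^{i+2}, where f′(x) = 3x². Iterate:
  r_0 = 11 (mod 23)
  r_1 = 126 (mod 529)
  r_2 = 7532 (mod 12167)
  r_3 = 153536 (mod 279841)
Final: r = 153536 with f(r) ≡ 0 mod 23^4.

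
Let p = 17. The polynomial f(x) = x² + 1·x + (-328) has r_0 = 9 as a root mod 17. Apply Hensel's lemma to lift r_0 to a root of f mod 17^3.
r_2 = 1862 (mod 4913)

Hensel: r_{i+1} = r_i − f(r_i)·(f′(r_i))^{-1} mod 17^{i+2}, f′(x) = 2x + 1. Iterate:
  r_0 = 9 (mod 17)
  r_1 = 128 (mod 289)
  r_2 = 1862 (mod 4913)
Final: r = 1862 satisfies f(r) ≡ 0 mod 17^3.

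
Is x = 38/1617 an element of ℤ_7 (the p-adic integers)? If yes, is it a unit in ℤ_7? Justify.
x ∉ ℤ_7 (v_7(x) = -2 < 0)

ℤ_7 = {x ∈ ℚ_7 : v_7(x) ≥ 0} and ℤ_7^× = {x ∈ ℤ_7 : v_7(x) = 0}. Here v_7(38/1617) = v_7(num) − v_7(den) = -2; compare against these criteria.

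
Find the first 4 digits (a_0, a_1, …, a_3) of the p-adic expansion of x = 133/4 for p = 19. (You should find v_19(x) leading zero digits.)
(a_0, …, a_3) = (0, 16, 4, 14)

v_19(133/4) = 1, so a_0 = ... = a_0 = 0. Factor out: x = 19^1 · u with u = 7/4 a unit in ℤ_19. Expand u iteratively via a_{v+i} = u_i mod 19, u_{i+1} = (u_i − a_{v+i})/19:
  u_0 = 7/4;  a_1 = 16;  u_1 = (u_0 − 16)/19 = -3/4
  u_1 = -3/4;  a_2 = 4;  u_2 = (u_1 − 4)/19 = -1/4
  u_2 = -1/4;  a_3 = 14;  u_3 = (u_2 − 14)/19 = -3/4
Digits: (0, 16, 4, 14).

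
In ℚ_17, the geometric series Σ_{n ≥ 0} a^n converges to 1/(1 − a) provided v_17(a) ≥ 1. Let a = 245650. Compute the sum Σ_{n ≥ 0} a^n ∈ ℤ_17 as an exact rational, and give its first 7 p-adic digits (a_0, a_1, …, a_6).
Σ a^n = 1/(1 − a) = -1/245649;  first 7 digits = (1, 0, 0, 16, 2, 0, 1)

v_17(a) = 3 ≥ 1, so the series converges in ℤ_17 to 1/(1 − a) = 1/(1 − 245650) = -1/245649. Expand this rational in ℤ_17: compute digits iteratively via d_i = x_i mod 17, x_{i+1} = (x_i − d_i)/17. The first 7 digits are (1, 0, 0, 16, 2, 0, 1).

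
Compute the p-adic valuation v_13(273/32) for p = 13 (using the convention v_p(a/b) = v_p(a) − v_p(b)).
v_13(273/32) = 1

Factor powers of 13 from the numerator and denominator of the reduced fraction: 273 = 13^1 · 21 and 32 = 13^0 · 32. Apply v_p(a/b) = v_p(a) − v_p(b): v_13(273/32) = 1 − 0 = 1.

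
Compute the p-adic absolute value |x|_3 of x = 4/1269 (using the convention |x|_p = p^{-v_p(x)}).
|4/1269|_3 = 27

Step 1 — compute v_3(x) by factoring powers of 3 out of the numerator and denominator: v_3(4/1269) = -3. Step 2 — apply |x|_p = p^{-v_p(x)} = 3^{3} = 27.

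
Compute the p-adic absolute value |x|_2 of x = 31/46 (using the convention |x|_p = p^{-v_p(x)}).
|31/46|_2 = 2

Step 1 — compute v_2(x) by factoring powers of 2 out of the numerator and denominator: v_2(31/46) = -1. Step 2 — apply |x|_p = p^{-v_p(x)} = 2^{1} = 2.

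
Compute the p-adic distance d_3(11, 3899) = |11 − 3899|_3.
d_3(11, 3899) = 1/243

Step 1 — x − y = 11 − 3899 = -3888. Step 2 — v_3(-3888) = 5 (factor: -3888 = −(3^5 · 16); the sign does not affect v_p). Step 3 — |x − y|_3 = 3^{-5} = 1/243.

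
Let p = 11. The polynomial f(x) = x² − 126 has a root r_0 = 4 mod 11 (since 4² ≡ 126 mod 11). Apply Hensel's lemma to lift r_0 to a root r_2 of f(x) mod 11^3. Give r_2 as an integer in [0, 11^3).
r_2 = 774 (mod 1331)

Hensel's recurrence: r_{i+1} = r_i − f(r_i)·(f′(r_i))^{-1} mod 11^{i+2}, with f′(x) = 2x. Iterate:
  r_0 = 4 (mod 11)
  r_1 = 48 (mod 121)
  r_2 = 774 (mod 1331)
Final: r_2 = 774, and one checks f(r_2) ≡ 0 mod 11^3.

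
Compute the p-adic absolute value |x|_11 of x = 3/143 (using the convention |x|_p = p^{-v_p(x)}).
|3/143|_11 = 11

Step 1 — compute v_11(x) by factoring powers of 11 out of the numerator and denominator: v_11(3/143) = -1. Step 2 — apply |x|_p = p^{-v_p(x)} = 11^{1} = 11.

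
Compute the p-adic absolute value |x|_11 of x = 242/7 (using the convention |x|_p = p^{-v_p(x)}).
|242/7|_11 = 1/121

Step 1 — compute v_11(x) by factoring powers of 11 out of the numerator and denominator: v_11(242/7) = 2. Step 2 — apply |x|_p = p^{-v_p(x)} = 11^{-2} = 1/121.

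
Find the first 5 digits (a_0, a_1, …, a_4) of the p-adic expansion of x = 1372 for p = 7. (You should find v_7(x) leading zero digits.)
(a_0, …, a_4) = (0, 0, 0, 4, 0)

v_7(1372) = 3, so a_0 = ... = a_2 = 0. Factor out: x = 7^3 · u with u = 4 a unit in ℤ_7. Expand u iteratively via a_{v+i} = u_i mod 7, u_{i+1} = (u_i − a_{v+i})/7:
  u_0 = 4;  a_3 = 4;  u_1 = (u_0 − 4)/7 = 0
  u_1 = 0;  a_4 = 0;  u_2 = (u_1 − 0)/7 = 0
Digits: (0, 0, 0, 4, 0).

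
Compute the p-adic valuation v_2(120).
v_2(120) = 3

v_2(n) is the largest exponent k such that 2^k divides n. Factor out: 120 = 2^3 · 15. (Sign doesn't affect v_p.) So v_2(120) = 3.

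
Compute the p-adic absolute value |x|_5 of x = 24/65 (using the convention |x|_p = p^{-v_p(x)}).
|24/65|_5 = 5

Step 1 — compute v_5(x) by factoring powers of 5 out of the numerator and denominator: v_5(24/65) = -1. Step 2 — apply |x|_p = p^{-v_p(x)} = 5^{1} = 5.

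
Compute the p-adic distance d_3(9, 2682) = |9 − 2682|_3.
d_3(9, 2682) = 1/243

Step 1 — x − y = 9 − 2682 = -2673. Step 2 — v_3(-2673) = 5 (factor: -2673 = −(3^5 · 11); the sign does not affect v_p). Step 3 — |x − y|_3 = 3^{-5} = 1/243.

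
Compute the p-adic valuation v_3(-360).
v_3(-360) = 2

v_3(n) is the largest exponent k such that 3^k divides n. Factor out: -360 = -3^2 · 40. (Sign doesn't affect v_p.) So v_3(-360) = 2.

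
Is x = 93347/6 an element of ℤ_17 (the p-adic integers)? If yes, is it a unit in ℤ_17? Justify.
x ∈ ℤ_17 but not a unit; v_17(x) = 3 > 0

ℤ_17 = {x ∈ ℚ_17 : v_17(x) ≥ 0} and ℤ_17^× = {x ∈ ℤ_17 : v_17(x) = 0}. Here v_17(93347/6) = v_17(num) − v_17(den) = 3; compare against these criteria.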